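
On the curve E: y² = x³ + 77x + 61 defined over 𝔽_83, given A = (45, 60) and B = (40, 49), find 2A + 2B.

(55, 40)

First 2A:
Repeated addition: build up to 2A.
2A: tangent at (45, 60): λ = (3·45² + 77)/(2·60) ≡ 10/37. 37⁻¹ ≡ 9 (mod 83), so λ ≡ 10·9 ≡ 7.
  x = λ² - 45 - 45 = 49 - 90 ≡ 42; y = λ·(45 - 42) - 60 ≡ 44. → (42, 44)
2A = (42, 44).
Next 2B:
Repeated addition: build up to 2B.
2B: tangent at (40, 49): λ = (3·40² + 77)/(2·49) ≡ 63/15. 15⁻¹ ≡ 72 (mod 83), so λ ≡ 63·72 ≡ 54.
  x = λ² - 40 - 40 = 2916 - 80 ≡ 14; y = λ·(40 - 14) - 49 ≡ 27. → (14, 27)
2B = (14, 27).
Finally 2A + 2B:
(42, 44) + (14, 27). λ = (27 - 44)/(14 - 42) ≡ 66/55 mod 83. 55⁻¹ ≡ 80 (mod 83), so λ ≡ 51.
  x = λ² - 42 - 14 = 2601 - 56 ≡ 55; y = λ·(42 - 55) - 44 ≡ 40. → (55, 40)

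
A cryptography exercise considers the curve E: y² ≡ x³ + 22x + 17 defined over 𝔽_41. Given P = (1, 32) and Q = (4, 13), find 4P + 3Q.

(32, 22)

First 4P:
Double-and-add on 4 = (100)₂. Start with P = (1, 32) for the leading 1-bit.
double: tangent at (1, 32): λ = (3·1² + 22)/(2·32) ≡ 25/23. 23⁻¹ ≡ 25 (mod 41), so λ ≡ 25·25 ≡ 10.
  x = λ² - 1 - 1 = 100 - 2 ≡ 16; y = λ·(1 - 16) - 32 ≡ 23. → (16, 23)
double: tangent at (16, 23): λ = (3·16² + 22)/(2·23) ≡ 11/5. 5⁻¹ ≡ 33 (mod 41), so λ ≡ 11·33 ≡ 35.
  x = λ² - 16 - 16 = 1225 - 32 ≡ 4; y = λ·(16 - 4) - 23 ≡ 28. → (4, 28)
4P = (4, 28).
Next 3Q:
Repeated addition: build up to 3Q.
2Q: tangent at (4, 13): λ = (3·4² + 22)/(2·13) ≡ 29/26. 26⁻¹ ≡ 30 (mod 41) since 26·30 = 780 ≡ 1, so λ ≡ 29·30 ≡ 9.
  x = λ² - 4 - 4 = 81 - 8 ≡ 32; y = λ·(4 - 32) - 13 ≡ 22. → (32, 22)
3Q: (32, 22) + (4, 13). λ = (13 - 22)/(4 - 32) ≡ 32/13 mod 41. 13⁻¹ ≡ 19 (mod 41), so λ ≡ 34.
  x = λ² - 32 - 4 = 1156 - 36 ≡ 13; y = λ·(32 - 13) - 22 ≡ 9. → (13, 9)
3Q = (13, 9).
Finally 4P + 3Q:
(4, 28) + (13, 9). λ = (9 - 28)/(13 - 4) ≡ 22/9 mod 41. 9⁻¹ ≡ 32 (mod 41), so λ ≡ 7.
  x = λ² - 4 - 13 = 49 - 17 ≡ 32; y = λ·(4 - 32) - 28 ≡ 22. → (32, 22)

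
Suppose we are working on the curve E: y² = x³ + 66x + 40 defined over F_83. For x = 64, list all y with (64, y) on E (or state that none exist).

x³ + 66x + 40 = 266408 ≡ 61 (mod 83).
Square roots of 61 mod 83: 12 and 71 (since 12² = 144 ≡ 61).

12, 71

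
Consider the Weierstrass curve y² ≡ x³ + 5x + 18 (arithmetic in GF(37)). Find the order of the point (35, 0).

2P: (35, 0) + (35, 0): same x and y₁ ≡ -y₂, so the sum is O.
2P = O, so the order is 2.

2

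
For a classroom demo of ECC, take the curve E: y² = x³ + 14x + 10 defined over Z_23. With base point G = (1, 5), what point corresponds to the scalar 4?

(11, 0)

Repeated addition: build up to 4G.
2G: tangent at (1, 5): λ = (3·1² + 14)/(2·5) ≡ 17/10. 10⁻¹ ≡ 7 (mod 23), so λ ≡ 17·7 ≡ 4.
  x = λ² - 1 - 1 = 16 - 2 ≡ 14; y = λ·(1 - 14) - 5 ≡ 12. → (14, 12)
3G: (14, 12) + (1, 5). λ = (5 - 12)/(1 - 14) ≡ 16/10 mod 23. 10⁻¹ ≡ 7 (mod 23) since 10·7 = 70 ≡ 1, so λ ≡ 20.
  x = λ² - 14 - 1 = 400 - 15 ≡ 17; y = λ·(14 - 17) - 12 ≡ 20. → (17, 20)
4G: (17, 20) + (1, 5). λ = (5 - 20)/(1 - 17) ≡ 8/7 mod 23. 7⁻¹ ≡ 10 (mod 23), so λ ≡ 11.
  x = λ² - 17 - 1 = 121 - 18 ≡ 11; y = λ·(17 - 11) - 20 ≡ 0. → (11, 0)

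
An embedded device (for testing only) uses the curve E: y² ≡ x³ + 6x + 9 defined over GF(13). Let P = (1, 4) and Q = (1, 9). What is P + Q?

The two points share x = 1 and their y-coordinates satisfy 4 + 9 ≡ 0 (mod 13), so they are inverses. Their sum is 𝒪.

O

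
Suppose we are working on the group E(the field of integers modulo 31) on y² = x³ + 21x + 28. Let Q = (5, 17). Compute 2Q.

(22, 28)

tangent at (5, 17): λ = (3·5² + 21)/(2·17) ≡ 3/3. 3⁻¹ ≡ 21 (mod 31) since 3·21 = 63 ≡ 1, so λ ≡ 3·21 ≡ 1.
  x = λ² - 5 - 5 = 1 - 10 ≡ 22; y = λ·(5 - 22) - 17 ≡ 28. → (22, 28)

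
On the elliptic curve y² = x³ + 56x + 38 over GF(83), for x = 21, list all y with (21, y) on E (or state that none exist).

x³ + 56x + 38 = 10475 ≡ 17 (mod 83).
Square roots of 17 mod 83: 10 and 73 (since 10² = 100 ≡ 17).

10, 73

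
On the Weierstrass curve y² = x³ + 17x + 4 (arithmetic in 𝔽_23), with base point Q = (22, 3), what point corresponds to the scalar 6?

(18, 1)

Double-and-add on 6 = (110)₂. Start with Q = (22, 3) for the leading 1-bit.
double: tangent at (22, 3): λ = (3·22² + 17)/(2·3) ≡ 20/6. 6⁻¹ ≡ 4 (mod 23), so λ ≡ 20·4 ≡ 11.
  x = λ² - 22 - 22 = 121 - 44 ≡ 8; y = λ·(22 - 8) - 3 ≡ 13. → (8, 13)
add Q: (8, 13) + (22, 3). λ = (3 - 13)/(22 - 8) ≡ 13/14 mod 23. 14⁻¹ ≡ 5 (mod 23), so λ ≡ 19.
  x = λ² - 8 - 22 = 361 - 30 ≡ 9; y = λ·(8 - 9) - 13 ≡ 14. → (9, 14)
double: tangent at (9, 14): λ = (3·9² + 17)/(2·14) ≡ 7/5. 5⁻¹ ≡ 14 (mod 23) since 5·14 = 70 ≡ 1, so λ ≡ 7·14 ≡ 6.
  x = λ² - 9 - 9 = 36 - 18 ≡ 18; y = λ·(9 - 18) - 14 ≡ 1. → (18, 1)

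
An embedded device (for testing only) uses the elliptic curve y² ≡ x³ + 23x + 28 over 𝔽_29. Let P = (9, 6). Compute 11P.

Repeated addition: build up to 11P.
2P: tangent at (9, 6): λ = (3·9² + 23)/(2·6) ≡ 5/12. 12⁻¹ ≡ 17 (mod 29), so λ ≡ 5·17 ≡ 27.
  x = λ² - 9 - 9 = 729 - 18 ≡ 15; y = λ·(9 - 15) - 6 ≡ 6. → (15, 6)
3P: (15, 6) + (9, 6). λ = (6 - 6)/(9 - 15) ≡ 0/23 mod 29. 23⁻¹ ≡ 24 (mod 29), so λ ≡ 0.
  x = λ² - 15 - 9 = 0 - 24 ≡ 5; y = λ·(15 - 5) - 6 ≡ 23. → (5, 23)
4P: (5, 23) + (9, 6). λ = (6 - 23)/(9 - 5) ≡ 12/4 mod 29. 4⁻¹ ≡ 22 (mod 29), so λ ≡ 3.
  x = λ² - 5 - 9 = 9 - 14 ≡ 24; y = λ·(5 - 24) - 23 ≡ 7. → (24, 7)
5P: (24, 7) + (9, 6). λ = (6 - 7)/(9 - 24) ≡ 28/14 mod 29. 14⁻¹ ≡ 27 (mod 29) since 14·27 = 378 ≡ 1, so λ ≡ 2.
  x = λ² - 24 - 9 = 4 - 33 ≡ 0; y = λ·(24 - 0) - 7 ≡ 12. → (0, 12)
6P: (0, 12) + (9, 6). λ = (6 - 12)/(9 - 0) ≡ 23/9 mod 29. 9⁻¹ ≡ 13 (mod 29), so λ ≡ 9.
  x = λ² - 0 - 9 = 81 - 9 ≡ 14; y = λ·(0 - 14) - 12 ≡ 7. → (14, 7)
7P: (14, 7) + (9, 6). λ = (6 - 7)/(9 - 14) ≡ 28/24 mod 29. 24⁻¹ ≡ 23 (mod 29), so λ ≡ 6.
  x = λ² - 14 - 9 = 36 - 23 ≡ 13; y = λ·(14 - 13) - 7 ≡ 28. → (13, 28)
8P: (13, 28) + (9, 6). λ = (6 - 28)/(9 - 13) ≡ 7/25 mod 29. 25⁻¹ ≡ 7 (mod 29) since 25·7 = 175 ≡ 1, so λ ≡ 20.
  x = λ² - 13 - 9 = 400 - 22 ≡ 1; y = λ·(13 - 1) - 28 ≡ 9. → (1, 9)
9P: (1, 9) + (9, 6). λ = (6 - 9)/(9 - 1) ≡ 26/8 mod 29. 8⁻¹ ≡ 11 (mod 29) since 8·11 = 88 ≡ 1, so λ ≡ 25.
  x = λ² - 1 - 9 = 625 - 10 ≡ 6; y = λ·(1 - 6) - 9 ≡ 11. → (6, 11)
10P: (6, 11) + (9, 6). λ = (6 - 11)/(9 - 6) ≡ 24/3 mod 29. 3⁻¹ ≡ 10 (mod 29) since 3·10 = 30 ≡ 1, so λ ≡ 8.
  x = λ² - 6 - 9 = 64 - 15 ≡ 20; y = λ·(6 - 20) - 11 ≡ 22. → (20, 22)
11P: (20, 22) + (9, 6). λ = (6 - 22)/(9 - 20) ≡ 13/18 mod 29. 18⁻¹ ≡ 21 (mod 29) since 18·21 = 378 ≡ 1, so λ ≡ 12.
  x = λ² - 20 - 9 = 144 - 29 ≡ 28; y = λ·(20 - 28) - 22 ≡ 27. → (28, 27)

(28, 27)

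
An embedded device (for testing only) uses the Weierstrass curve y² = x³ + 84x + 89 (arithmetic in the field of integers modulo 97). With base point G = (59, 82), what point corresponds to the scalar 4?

(12, 20)

Repeated addition: build up to 4G.
2G: tangent at (59, 82): λ = (3·59² + 84)/(2·82) ≡ 51/67. 67⁻¹ ≡ 42 (mod 97) since 67·42 = 2814 ≡ 1, so λ ≡ 51·42 ≡ 8.
  x = λ² - 59 - 59 = 64 - 118 ≡ 43; y = λ·(59 - 43) - 82 ≡ 46. → (43, 46)
3G: (43, 46) + (59, 82). λ = (82 - 46)/(59 - 43) ≡ 36/16 mod 97. 16⁻¹ ≡ 91 (mod 97), so λ ≡ 75.
  x = λ² - 43 - 59 = 5625 - 102 ≡ 91; y = λ·(43 - 91) - 46 ≡ 40. → (91, 40)
4G: (91, 40) + (59, 82). λ = (82 - 40)/(59 - 91) ≡ 42/65 mod 97. 65⁻¹ ≡ 3 (mod 97) since 65·3 = 195 ≡ 1, so λ ≡ 29.
  x = λ² - 91 - 59 = 841 - 150 ≡ 12; y = λ·(91 - 12) - 40 ≡ 20. → (12, 20)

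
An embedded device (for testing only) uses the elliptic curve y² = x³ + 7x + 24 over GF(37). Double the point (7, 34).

(24, 20)

tangent at (7, 34): λ = (3·7² + 7)/(2·34) ≡ 6/31. 31⁻¹ ≡ 6 (mod 37), so λ ≡ 6·6 ≡ 36.
  x = λ² - 7 - 7 = 1296 - 14 ≡ 24; y = λ·(7 - 24) - 34 ≡ 20. → (24, 20)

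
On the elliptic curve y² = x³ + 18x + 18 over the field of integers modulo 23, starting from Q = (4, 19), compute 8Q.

(4, 4)

Double-and-add on 8 = (1000)₂. Start with Q = (4, 19) for the leading 1-bit.
double: tangent at (4, 19): λ = (3·4² + 18)/(2·19) ≡ 20/15. 15⁻¹ ≡ 20 (mod 23) since 15·20 = 300 ≡ 1, so λ ≡ 20·20 ≡ 9.
  x = λ² - 4 - 4 = 81 - 8 ≡ 4; y = λ·(4 - 4) - 19 ≡ 4. → (4, 4)
double: tangent at (4, 4): λ = (3·4² + 18)/(2·4) ≡ 20/8. 8⁻¹ ≡ 3 (mod 23), so λ ≡ 20·3 ≡ 14.
  x = λ² - 4 - 4 = 196 - 8 ≡ 4; y = λ·(4 - 4) - 4 ≡ 19. → (4, 19)
double: tangent at (4, 19): λ = (3·4² + 18)/(2·19) ≡ 20/15. 15⁻¹ ≡ 20 (mod 23), so λ ≡ 20·20 ≡ 9.
  x = λ² - 4 - 4 = 81 - 8 ≡ 4; y = λ·(4 - 4) - 19 ≡ 4. → (4, 4)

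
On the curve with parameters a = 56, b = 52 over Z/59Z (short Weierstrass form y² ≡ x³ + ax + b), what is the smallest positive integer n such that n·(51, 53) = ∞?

12

2P: tangent at (51, 53): λ = (3·51² + 56)/(2·53) ≡ 12/47. 47⁻¹ ≡ 54 (mod 59) since 47·54 = 2538 ≡ 1, so λ ≡ 12·54 ≡ 58.
  x = λ² - 51 - 51 = 3364 - 102 ≡ 17; y = λ·(51 - 17) - 53 ≡ 31. → (17, 31)
3P: (17, 31) + (51, 53). λ = (53 - 31)/(51 - 17) ≡ 22/34 mod 59. 34⁻¹ ≡ 33 (mod 59) since 34·33 = 1122 ≡ 1, so λ ≡ 18.
  x = λ² - 17 - 51 = 324 - 68 ≡ 20; y = λ·(17 - 20) - 31 ≡ 33. → (20, 33)
4P: (20, 33) + (51, 53). λ = (53 - 33)/(51 - 20) ≡ 20/31 mod 59. 31⁻¹ ≡ 40 (mod 59), so λ ≡ 33.
  x = λ² - 20 - 51 = 1089 - 71 ≡ 15; y = λ·(20 - 15) - 33 ≡ 14. → (15, 14)
5P: (15, 14) + (51, 53). λ = (53 - 14)/(51 - 15) ≡ 39/36 mod 59. 36⁻¹ ≡ 41 (mod 59), so λ ≡ 6.
  x = λ² - 15 - 51 = 36 - 66 ≡ 29; y = λ·(15 - 29) - 14 ≡ 20. → (29, 20)
6P: (29, 20) + (51, 53). λ = (53 - 20)/(51 - 29) ≡ 33/22 mod 59. 22⁻¹ ≡ 51 (mod 59) since 22·51 = 1122 ≡ 1, so λ ≡ 31.
  x = λ² - 29 - 51 = 961 - 80 ≡ 55; y = λ·(29 - 55) - 20 ≡ 0. → (55, 0)
7P: (55, 0) + (51, 53). λ = (53 - 0)/(51 - 55) ≡ 53/55 mod 59. 55⁻¹ ≡ 44 (mod 59), so λ ≡ 31.
  x = λ² - 55 - 51 = 961 - 106 ≡ 29; y = λ·(55 - 29) - 0 ≡ 39. → (29, 39)
8P: (29, 39) + (51, 53). λ = (53 - 39)/(51 - 29) ≡ 14/22 mod 59. 22⁻¹ ≡ 51 (mod 59), so λ ≡ 6.
  x = λ² - 29 - 51 = 36 - 80 ≡ 15; y = λ·(29 - 15) - 39 ≡ 45. → (15, 45)
9P: (15, 45) + (51, 53). λ = (53 - 45)/(51 - 15) ≡ 8/36 mod 59. 36⁻¹ ≡ 41 (mod 59), so λ ≡ 33.
  x = λ² - 15 - 51 = 1089 - 66 ≡ 20; y = λ·(15 - 20) - 45 ≡ 26. → (20, 26)
10P: (20, 26) + (51, 53). λ = (53 - 26)/(51 - 20) ≡ 27/31 mod 59. 31⁻¹ ≡ 40 (mod 59), so λ ≡ 18.
  x = λ² - 20 - 51 = 324 - 71 ≡ 17; y = λ·(20 - 17) - 26 ≡ 28. → (17, 28)
11P: (17, 28) + (51, 53). λ = (53 - 28)/(51 - 17) ≡ 25/34 mod 59. 34⁻¹ ≡ 33 (mod 59), so λ ≡ 58.
  x = λ² - 17 - 51 = 3364 - 68 ≡ 51; y = λ·(17 - 51) - 28 ≡ 6. → (51, 6)
12P: (51, 6) + (51, 53): same x and y₁ ≡ -y₂, so the sum is ∞.
12P = ∞, so the order is 12.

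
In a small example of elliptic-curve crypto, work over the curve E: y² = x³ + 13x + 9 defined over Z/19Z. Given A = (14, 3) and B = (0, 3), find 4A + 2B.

(1, 2)

First 4A:
Repeated addition: build up to 4A.
2A: tangent at (14, 3): λ = (3·14² + 13)/(2·3) ≡ 12/6. 6⁻¹ ≡ 16 (mod 19), so λ ≡ 12·16 ≡ 2.
  x = λ² - 14 - 14 = 4 - 28 ≡ 14; y = λ·(14 - 14) - 3 ≡ 16. → (14, 16)
3A: (14, 16) + (14, 3): same x and y₁ ≡ -y₂, so the sum is O.
4A: O + (14, 3) = (14, 3) (identity).
4A = (14, 3).
Next 2B:
Repeated addition: build up to 2B.
2B: tangent at (0, 3): λ = (3·0² + 13)/(2·3) ≡ 13/6. 6⁻¹ ≡ 16 (mod 19), so λ ≡ 13·16 ≡ 18.
  x = λ² - 0 - 0 = 324 - 0 ≡ 1; y = λ·(0 - 1) - 3 ≡ 17. → (1, 17)
2B = (1, 17).
Finally 4A + 2B:
(14, 3) + (1, 17). λ = (17 - 3)/(1 - 14) ≡ 14/6 mod 19. 6⁻¹ ≡ 16 (mod 19) since 6·16 = 96 ≡ 1, so λ ≡ 15.
  x = λ² - 14 - 1 = 225 - 15 ≡ 1; y = λ·(14 - 1) - 3 ≡ 2. → (1, 2)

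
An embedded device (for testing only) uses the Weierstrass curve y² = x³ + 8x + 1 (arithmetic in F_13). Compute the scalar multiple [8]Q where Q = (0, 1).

O

Repeated addition: build up to 8Q.
2Q: tangent at (0, 1): λ = (3·0² + 8)/(2·1) ≡ 8/2. 2⁻¹ ≡ 7 (mod 13), so λ ≡ 8·7 ≡ 4.
  x = λ² - 0 - 0 = 16 - 0 ≡ 3; y = λ·(0 - 3) - 1 ≡ 0. → (3, 0)
3Q: (3, 0) + (0, 1). λ = (1 - 0)/(0 - 3) ≡ 1/10 mod 13. 10⁻¹ ≡ 4 (mod 13) since 10·4 = 40 ≡ 1, so λ ≡ 4.
  x = λ² - 3 - 0 = 16 - 3 ≡ 0; y = λ·(3 - 0) - 0 ≡ 12. → (0, 12)
4Q: (0, 12) + (0, 1): same x and y₁ ≡ -y₂, so the sum is O.
5Q: O + (0, 1) = (0, 1) (identity).
6Q: tangent at (0, 1): λ = (3·0² + 8)/(2·1) ≡ 8/2. 2⁻¹ ≡ 7 (mod 13) since 2·7 = 14 ≡ 1, so λ ≡ 8·7 ≡ 4.
  x = λ² - 0 - 0 = 16 - 0 ≡ 3; y = λ·(0 - 3) - 1 ≡ 0. → (3, 0)
7Q: (3, 0) + (0, 1). λ = (1 - 0)/(0 - 3) ≡ 1/10 mod 13. 10⁻¹ ≡ 4 (mod 13), so λ ≡ 4.
  x = λ² - 3 - 0 = 16 - 3 ≡ 0; y = λ·(3 - 0) - 0 ≡ 12. → (0, 12)
8Q: (0, 12) + (0, 1): same x and y₁ ≡ -y₂, so the sum is O.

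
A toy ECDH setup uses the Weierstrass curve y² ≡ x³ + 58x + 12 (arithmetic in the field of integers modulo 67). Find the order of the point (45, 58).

12

2P: tangent at (45, 58): λ = (3·45² + 58)/(2·58) ≡ 36/49. 49⁻¹ ≡ 26 (mod 67) since 49·26 = 1274 ≡ 1, so λ ≡ 36·26 ≡ 65.
  x = λ² - 45 - 45 = 4225 - 90 ≡ 48; y = λ·(45 - 48) - 58 ≡ 15. → (48, 15)
3P: (48, 15) + (45, 58). λ = (58 - 15)/(45 - 48) ≡ 43/64 mod 67. 64⁻¹ ≡ 22 (mod 67), so λ ≡ 8.
  x = λ² - 48 - 45 = 64 - 93 ≡ 38; y = λ·(48 - 38) - 15 ≡ 65. → (38, 65)
4P: (38, 65) + (45, 58). λ = (58 - 65)/(45 - 38) ≡ 60/7 mod 67. 7⁻¹ ≡ 48 (mod 67) since 7·48 = 336 ≡ 1, so λ ≡ 66.
  x = λ² - 38 - 45 = 4356 - 83 ≡ 52; y = λ·(38 - 52) - 65 ≡ 16. → (52, 16)
5P: (52, 16) + (45, 58). λ = (58 - 16)/(45 - 52) ≡ 42/60 mod 67. 60⁻¹ ≡ 19 (mod 67), so λ ≡ 61.
  x = λ² - 52 - 45 = 3721 - 97 ≡ 6; y = λ·(52 - 6) - 16 ≡ 43. → (6, 43)
6P: (6, 43) + (45, 58). λ = (58 - 43)/(45 - 6) ≡ 15/39 mod 67. 39⁻¹ ≡ 55 (mod 67), so λ ≡ 21.
  x = λ² - 6 - 45 = 441 - 51 ≡ 55; y = λ·(6 - 55) - 43 ≡ 0. → (55, 0)
7P: (55, 0) + (45, 58). λ = (58 - 0)/(45 - 55) ≡ 58/57 mod 67. 57⁻¹ ≡ 20 (mod 67), so λ ≡ 21.
  x = λ² - 55 - 45 = 441 - 100 ≡ 6; y = λ·(55 - 6) - 0 ≡ 24. → (6, 24)
8P: (6, 24) + (45, 58). λ = (58 - 24)/(45 - 6) ≡ 34/39 mod 67. 39⁻¹ ≡ 55 (mod 67), so λ ≡ 61.
  x = λ² - 6 - 45 = 3721 - 51 ≡ 52; y = λ·(6 - 52) - 24 ≡ 51. → (52, 51)
9P: (52, 51) + (45, 58). λ = (58 - 51)/(45 - 52) ≡ 7/60 mod 67. 60⁻¹ ≡ 19 (mod 67) since 60·19 = 1140 ≡ 1, so λ ≡ 66.
  x = λ² - 52 - 45 = 4356 - 97 ≡ 38; y = λ·(52 - 38) - 51 ≡ 2. → (38, 2)
10P: (38, 2) + (45, 58). λ = (58 - 2)/(45 - 38) ≡ 56/7 mod 67. 7⁻¹ ≡ 48 (mod 67), so λ ≡ 8.
  x = λ² - 38 - 45 = 64 - 83 ≡ 48; y = λ·(38 - 48) - 2 ≡ 52. → (48, 52)
11P: (48, 52) + (45, 58). λ = (58 - 52)/(45 - 48) ≡ 6/64 mod 67. 64⁻¹ ≡ 22 (mod 67), so λ ≡ 65.
  x = λ² - 48 - 45 = 4225 - 93 ≡ 45; y = λ·(48 - 45) - 52 ≡ 9. → (45, 9)
12P: (45, 9) + (45, 58): same x and y₁ ≡ -y₂, so the sum is 𝒪.
12P = 𝒪, so the order is 12.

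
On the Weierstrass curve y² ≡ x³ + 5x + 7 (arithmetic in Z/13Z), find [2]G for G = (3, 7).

(4, 0)

tangent at (3, 7): λ = (3·3² + 5)/(2·7) ≡ 6/1. 1⁻¹ ≡ 1 (mod 13) since 1·1 = 1 ≡ 1, so λ ≡ 6·1 ≡ 6.
  x = λ² - 3 - 3 = 36 - 6 ≡ 4; y = λ·(3 - 4) - 7 ≡ 0. → (4, 0)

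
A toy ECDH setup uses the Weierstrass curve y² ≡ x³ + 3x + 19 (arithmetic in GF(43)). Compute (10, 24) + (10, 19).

The two points share x = 10 and their y-coordinates satisfy 24 + 19 ≡ 0 (mod 43), so they are inverses. Their sum is O.

O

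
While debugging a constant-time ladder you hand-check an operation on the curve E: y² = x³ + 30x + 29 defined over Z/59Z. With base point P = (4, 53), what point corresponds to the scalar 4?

(45, 46)

Double-and-add on 4 = (100)₂. Start with P = (4, 53) for the leading 1-bit.
double: tangent at (4, 53): λ = (3·4² + 30)/(2·53) ≡ 19/47. 47⁻¹ ≡ 54 (mod 59), so λ ≡ 19·54 ≡ 23.
  x = λ² - 4 - 4 = 529 - 8 ≡ 49; y = λ·(4 - 49) - 53 ≡ 33. → (49, 33)
double: tangent at (49, 33): λ = (3·49² + 30)/(2·33) ≡ 35/7. 7⁻¹ ≡ 17 (mod 59), so λ ≡ 35·17 ≡ 5.
  x = λ² - 49 - 49 = 25 - 98 ≡ 45; y = λ·(49 - 45) - 33 ≡ 46. → (45, 46)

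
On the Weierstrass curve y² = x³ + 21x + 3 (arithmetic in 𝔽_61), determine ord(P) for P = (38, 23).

8

2P: tangent at (38, 23): λ = (3·38² + 21)/(2·23) ≡ 22/46. 46⁻¹ ≡ 4 (mod 61), so λ ≡ 22·4 ≡ 27.
  x = λ² - 38 - 38 = 729 - 76 ≡ 43; y = λ·(38 - 43) - 23 ≡ 25. → (43, 25)
3P: (43, 25) + (38, 23). λ = (23 - 25)/(38 - 43) ≡ 59/56 mod 61. 56⁻¹ ≡ 12 (mod 61) since 56·12 = 672 ≡ 1, so λ ≡ 37.
  x = λ² - 43 - 38 = 1369 - 81 ≡ 7; y = λ·(43 - 7) - 25 ≡ 26. → (7, 26)
4P: (7, 26) + (38, 23). λ = (23 - 26)/(38 - 7) ≡ 58/31 mod 61. 31⁻¹ ≡ 2 (mod 61) since 31·2 = 62 ≡ 1, so λ ≡ 55.
  x = λ² - 7 - 38 = 3025 - 45 ≡ 52; y = λ·(7 - 52) - 26 ≡ 0. → (52, 0)
5P: (52, 0) + (38, 23). λ = (23 - 0)/(38 - 52) ≡ 23/47 mod 61. 47⁻¹ ≡ 13 (mod 61) since 47·13 = 611 ≡ 1, so λ ≡ 55.
  x = λ² - 52 - 38 = 3025 - 90 ≡ 7; y = λ·(52 - 7) - 0 ≡ 35. → (7, 35)
6P: (7, 35) + (38, 23). λ = (23 - 35)/(38 - 7) ≡ 49/31 mod 61. 31⁻¹ ≡ 2 (mod 61), so λ ≡ 37.
  x = λ² - 7 - 38 = 1369 - 45 ≡ 43; y = λ·(7 - 43) - 35 ≡ 36. → (43, 36)
7P: (43, 36) + (38, 23). λ = (23 - 36)/(38 - 43) ≡ 48/56 mod 61. 56⁻¹ ≡ 12 (mod 61) since 56·12 = 672 ≡ 1, so λ ≡ 27.
  x = λ² - 43 - 38 = 729 - 81 ≡ 38; y = λ·(43 - 38) - 36 ≡ 38. → (38, 38)
8P: (38, 38) + (38, 23): same x and y₁ ≡ -y₂, so the sum is O.
8P = O, so the order is 8.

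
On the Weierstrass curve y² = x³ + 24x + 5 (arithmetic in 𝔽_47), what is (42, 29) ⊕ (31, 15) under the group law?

(30, 29)

(42, 29) + (31, 15). λ = (15 - 29)/(31 - 42) ≡ 33/36 mod 47. 36⁻¹ ≡ 17 (mod 47), so λ ≡ 44.
  x = λ² - 42 - 31 = 1936 - 73 ≡ 30; y = λ·(42 - 30) - 29 ≡ 29. → (30, 29)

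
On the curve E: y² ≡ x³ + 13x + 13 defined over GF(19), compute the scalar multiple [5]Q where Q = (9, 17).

Double-and-add on 5 = (101)₂. Start with Q = (9, 17) for the leading 1-bit.
double: tangent at (9, 17): λ = (3·9² + 13)/(2·17) ≡ 9/15. 15⁻¹ ≡ 14 (mod 19) since 15·14 = 210 ≡ 1, so λ ≡ 9·14 ≡ 12.
  x = λ² - 9 - 9 = 144 - 18 ≡ 12; y = λ·(9 - 12) - 17 ≡ 4. → (12, 4)
double: tangent at (12, 4): λ = (3·12² + 13)/(2·4) ≡ 8/8. 8⁻¹ ≡ 12 (mod 19), so λ ≡ 8·12 ≡ 1.
  x = λ² - 12 - 12 = 1 - 24 ≡ 15; y = λ·(12 - 15) - 4 ≡ 12. → (15, 12)
add Q: (15, 12) + (9, 17). λ = (17 - 12)/(9 - 15) ≡ 5/13 mod 19. 13⁻¹ ≡ 3 (mod 19), so λ ≡ 15.
  x = λ² - 15 - 9 = 225 - 24 ≡ 11; y = λ·(15 - 11) - 12 ≡ 10. → (11, 10)

(11, 10)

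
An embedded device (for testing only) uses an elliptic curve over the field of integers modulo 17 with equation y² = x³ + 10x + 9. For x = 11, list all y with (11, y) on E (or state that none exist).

x³ + 10x + 9 = 1450 ≡ 5 (mod 17).
5 is a non-residue mod 17; no y exists.

none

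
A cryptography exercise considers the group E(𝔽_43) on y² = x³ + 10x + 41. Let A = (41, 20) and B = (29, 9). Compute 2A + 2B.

(15, 30)

First 2A:
Repeated addition: build up to 2A.
2A: tangent at (41, 20): λ = (3·41² + 10)/(2·20) ≡ 22/40. 40⁻¹ ≡ 14 (mod 43) since 40·14 = 560 ≡ 1, so λ ≡ 22·14 ≡ 7.
  x = λ² - 41 - 41 = 49 - 82 ≡ 10; y = λ·(41 - 10) - 20 ≡ 25. → (10, 25)
2A = (10, 25).
Next 2B:
Repeated addition: build up to 2B.
2B: tangent at (29, 9): λ = (3·29² + 10)/(2·9) ≡ 39/18. 18⁻¹ ≡ 12 (mod 43), so λ ≡ 39·12 ≡ 38.
  x = λ² - 29 - 29 = 1444 - 58 ≡ 10; y = λ·(29 - 10) - 9 ≡ 25. → (10, 25)
2B = (10, 25).
Finally 2A + 2B:
tangent at (10, 25): λ = (3·10² + 10)/(2·25) ≡ 9/7. 7⁻¹ ≡ 37 (mod 43), so λ ≡ 9·37 ≡ 32.
  x = λ² - 10 - 10 = 1024 - 20 ≡ 15; y = λ·(10 - 15) - 25 ≡ 30. → (15, 30)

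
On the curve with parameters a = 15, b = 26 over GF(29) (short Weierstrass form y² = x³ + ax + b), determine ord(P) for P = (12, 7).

10

2P: tangent at (12, 7): λ = (3·12² + 15)/(2·7) ≡ 12/14. 14⁻¹ ≡ 27 (mod 29) since 14·27 = 378 ≡ 1, so λ ≡ 12·27 ≡ 5.
  x = λ² - 12 - 12 = 25 - 24 ≡ 1; y = λ·(12 - 1) - 7 ≡ 19. → (1, 19)
3P: (1, 19) + (12, 7). λ = (7 - 19)/(12 - 1) ≡ 17/11 mod 29. 11⁻¹ ≡ 8 (mod 29) since 11·8 = 88 ≡ 1, so λ ≡ 20.
  x = λ² - 1 - 12 = 400 - 13 ≡ 10; y = λ·(1 - 10) - 19 ≡ 4. → (10, 4)
4P: (10, 4) + (12, 7). λ = (7 - 4)/(12 - 10) ≡ 3/2 mod 29. 2⁻¹ ≡ 15 (mod 29) since 2·15 = 30 ≡ 1, so λ ≡ 16.
  x = λ² - 10 - 12 = 256 - 22 ≡ 2; y = λ·(10 - 2) - 4 ≡ 8. → (2, 8)
5P: (2, 8) + (12, 7). λ = (7 - 8)/(12 - 2) ≡ 28/10 mod 29. 10⁻¹ ≡ 3 (mod 29), so λ ≡ 26.
  x = λ² - 2 - 12 = 676 - 14 ≡ 24; y = λ·(2 - 24) - 8 ≡ 0. → (24, 0)
6P: (24, 0) + (12, 7). λ = (7 - 0)/(12 - 24) ≡ 7/17 mod 29. 17⁻¹ ≡ 12 (mod 29), so λ ≡ 26.
  x = λ² - 24 - 12 = 676 - 36 ≡ 2; y = λ·(24 - 2) - 0 ≡ 21. → (2, 21)
7P: (2, 21) + (12, 7). λ = (7 - 21)/(12 - 2) ≡ 15/10 mod 29. 10⁻¹ ≡ 3 (mod 29) since 10·3 = 30 ≡ 1, so λ ≡ 16.
  x = λ² - 2 - 12 = 256 - 14 ≡ 10; y = λ·(2 - 10) - 21 ≡ 25. → (10, 25)
8P: (10, 25) + (12, 7). λ = (7 - 25)/(12 - 10) ≡ 11/2 mod 29. 2⁻¹ ≡ 15 (mod 29) since 2·15 = 30 ≡ 1, so λ ≡ 20.
  x = λ² - 10 - 12 = 400 - 22 ≡ 1; y = λ·(10 - 1) - 25 ≡ 10. → (1, 10)
9P: (1, 10) + (12, 7). λ = (7 - 10)/(12 - 1) ≡ 26/11 mod 29. 11⁻¹ ≡ 8 (mod 29), so λ ≡ 5.
  x = λ² - 1 - 12 = 25 - 13 ≡ 12; y = λ·(1 - 12) - 10 ≡ 22. → (12, 22)
10P: (12, 22) + (12, 7): same x and y₁ ≡ -y₂, so the sum is ∞.
10P = ∞, so the order is 10.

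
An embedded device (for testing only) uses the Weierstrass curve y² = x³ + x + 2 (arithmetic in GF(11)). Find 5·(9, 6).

(6, 9)

Write G = (9, 6).
Repeated addition: build up to 5G.
2G: tangent at (9, 6): λ = (3·9² + 1)/(2·6) ≡ 2/1. 1⁻¹ ≡ 1 (mod 11) since 1·1 = 1 ≡ 1, so λ ≡ 2·1 ≡ 2.
  x = λ² - 9 - 9 = 4 - 18 ≡ 8; y = λ·(9 - 8) - 6 ≡ 7. → (8, 7)
3G: (8, 7) + (9, 6). λ = (6 - 7)/(9 - 8) ≡ 10/1 mod 11. 1⁻¹ ≡ 1 (mod 11) since 1·1 = 1 ≡ 1, so λ ≡ 10.
  x = λ² - 8 - 9 = 100 - 17 ≡ 6; y = λ·(8 - 6) - 7 ≡ 2. → (6, 2)
4G: (6, 2) + (9, 6). λ = (6 - 2)/(9 - 6) ≡ 4/3 mod 11. 3⁻¹ ≡ 4 (mod 11) since 3·4 = 12 ≡ 1, so λ ≡ 5.
  x = λ² - 6 - 9 = 25 - 15 ≡ 10; y = λ·(6 - 10) - 2 ≡ 0. → (10, 0)
5G: (10, 0) + (9, 6). λ = (6 - 0)/(9 - 10) ≡ 6/10 mod 11. 10⁻¹ ≡ 10 (mod 11), so λ ≡ 5.
  x = λ² - 10 - 9 = 25 - 19 ≡ 6; y = λ·(10 - 6) - 0 ≡ 9. → (6, 9)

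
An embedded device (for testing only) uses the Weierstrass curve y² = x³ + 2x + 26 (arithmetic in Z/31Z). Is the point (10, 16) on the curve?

no

y² = 16² ≡ 8; x³ + 2x + 26 = 1046 ≡ 23 (mod 31). 8 ≠ 23.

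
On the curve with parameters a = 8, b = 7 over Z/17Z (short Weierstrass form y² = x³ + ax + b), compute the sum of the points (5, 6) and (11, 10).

(5, 6) + (11, 10). λ = (10 - 6)/(11 - 5) ≡ 4/6 mod 17. 6⁻¹ ≡ 3 (mod 17) since 6·3 = 18 ≡ 1, so λ ≡ 12.
  x = λ² - 5 - 11 = 144 - 16 ≡ 9; y = λ·(5 - 9) - 6 ≡ 14. → (9, 14)

(9, 14)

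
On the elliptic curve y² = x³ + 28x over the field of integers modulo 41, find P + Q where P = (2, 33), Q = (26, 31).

(2, 33) + (26, 31). λ = (31 - 33)/(26 - 2) ≡ 39/24 mod 41. 24⁻¹ ≡ 12 (mod 41) since 24·12 = 288 ≡ 1, so λ ≡ 17.
  x = λ² - 2 - 26 = 289 - 28 ≡ 15; y = λ·(2 - 15) - 33 ≡ 33. → (15, 33)

(15, 33)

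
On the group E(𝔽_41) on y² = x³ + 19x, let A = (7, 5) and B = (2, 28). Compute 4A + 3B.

(31, 32)

First 4A:
Double-and-add on 4 = (100)₂. Start with A = (7, 5) for the leading 1-bit.
double: tangent at (7, 5): λ = (3·7² + 19)/(2·5) ≡ 2/10. 10⁻¹ ≡ 37 (mod 41), so λ ≡ 2·37 ≡ 33.
  x = λ² - 7 - 7 = 1089 - 14 ≡ 9; y = λ·(7 - 9) - 5 ≡ 11. → (9, 11)
double: tangent at (9, 11): λ = (3·9² + 19)/(2·11) ≡ 16/22. 22⁻¹ ≡ 28 (mod 41), so λ ≡ 16·28 ≡ 38.
  x = λ² - 9 - 9 = 1444 - 18 ≡ 32; y = λ·(9 - 32) - 11 ≡ 17. → (32, 17)
4A = (32, 17).
Next 3B:
Repeated addition: build up to 3B.
2B: tangent at (2, 28): λ = (3·2² + 19)/(2·28) ≡ 31/15. 15⁻¹ ≡ 11 (mod 41) since 15·11 = 165 ≡ 1, so λ ≡ 31·11 ≡ 13.
  x = λ² - 2 - 2 = 169 - 4 ≡ 1; y = λ·(2 - 1) - 28 ≡ 26. → (1, 26)
3B: (1, 26) + (2, 28). λ = (28 - 26)/(2 - 1) ≡ 2/1 mod 41. 1⁻¹ ≡ 1 (mod 41) since 1·1 = 1 ≡ 1, so λ ≡ 2.
  x = λ² - 1 - 2 = 4 - 3 ≡ 1; y = λ·(1 - 1) - 26 ≡ 15. → (1, 15)
3B = (1, 15).
Finally 4A + 3B:
(32, 17) + (1, 15). λ = (15 - 17)/(1 - 32) ≡ 39/10 mod 41. 10⁻¹ ≡ 37 (mod 41) since 10·37 = 370 ≡ 1, so λ ≡ 8.
  x = λ² - 32 - 1 = 64 - 33 ≡ 31; y = λ·(32 - 31) - 17 ≡ 32. → (31, 32)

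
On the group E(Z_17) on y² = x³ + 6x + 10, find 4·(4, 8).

O

Write G = (4, 8).
Repeated addition: build up to 4G.
2G: tangent at (4, 8): λ = (3·4² + 6)/(2·8) ≡ 3/16. 16⁻¹ ≡ 16 (mod 17) since 16·16 = 256 ≡ 1, so λ ≡ 3·16 ≡ 14.
  x = λ² - 4 - 4 = 196 - 8 ≡ 1; y = λ·(4 - 1) - 8 ≡ 0. → (1, 0)
3G: (1, 0) + (4, 8). λ = (8 - 0)/(4 - 1) ≡ 8/3 mod 17. 3⁻¹ ≡ 6 (mod 17), so λ ≡ 14.
  x = λ² - 1 - 4 = 196 - 5 ≡ 4; y = λ·(1 - 4) - 0 ≡ 9. → (4, 9)
4G: (4, 9) + (4, 8): same x and y₁ ≡ -y₂, so the sum is O.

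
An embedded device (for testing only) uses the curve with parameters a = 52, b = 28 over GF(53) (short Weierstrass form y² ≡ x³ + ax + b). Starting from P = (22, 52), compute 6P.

Double-and-add on 6 = (110)₂. Start with P = (22, 52) for the leading 1-bit.
double: tangent at (22, 52): λ = (3·22² + 52)/(2·52) ≡ 20/51. 51⁻¹ ≡ 26 (mod 53), so λ ≡ 20·26 ≡ 43.
  x = λ² - 22 - 22 = 1849 - 44 ≡ 3; y = λ·(22 - 3) - 52 ≡ 23. → (3, 23)
add P: (3, 23) + (22, 52). λ = (52 - 23)/(22 - 3) ≡ 29/19 mod 53. 19⁻¹ ≡ 14 (mod 53), so λ ≡ 35.
  x = λ² - 3 - 22 = 1225 - 25 ≡ 34; y = λ·(3 - 34) - 23 ≡ 5. → (34, 5)
double: tangent at (34, 5): λ = (3·34² + 52)/(2·5) ≡ 22/10. 10⁻¹ ≡ 16 (mod 53), so λ ≡ 22·16 ≡ 34.
  x = λ² - 34 - 34 = 1156 - 68 ≡ 28; y = λ·(34 - 28) - 5 ≡ 40. → (28, 40)

(28, 40)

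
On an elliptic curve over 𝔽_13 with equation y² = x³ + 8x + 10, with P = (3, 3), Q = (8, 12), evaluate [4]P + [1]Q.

(11, 8)

First 4P:
Repeated addition: build up to 4P.
2P: tangent at (3, 3): λ = (3·3² + 8)/(2·3) ≡ 9/6. 6⁻¹ ≡ 11 (mod 13), so λ ≡ 9·11 ≡ 8.
  x = λ² - 3 - 3 = 64 - 6 ≡ 6; y = λ·(3 - 6) - 3 ≡ 12. → (6, 12)
3P: (6, 12) + (3, 3). λ = (3 - 12)/(3 - 6) ≡ 4/10 mod 13. 10⁻¹ ≡ 4 (mod 13), so λ ≡ 3.
  x = λ² - 6 - 3 = 9 - 9 ≡ 0; y = λ·(6 - 0) - 12 ≡ 6. → (0, 6)
4P: (0, 6) + (3, 3). λ = (3 - 6)/(3 - 0) ≡ 10/3 mod 13. 3⁻¹ ≡ 9 (mod 13), so λ ≡ 12.
  x = λ² - 0 - 3 = 144 - 3 ≡ 11; y = λ·(0 - 11) - 6 ≡ 5. → (11, 5)
4P = (11, 5).
Finally 4P + Q:
(11, 5) + (8, 12). λ = (12 - 5)/(8 - 11) ≡ 7/10 mod 13. 10⁻¹ ≡ 4 (mod 13) since 10·4 = 40 ≡ 1, so λ ≡ 2.
  x = λ² - 11 - 8 = 4 - 19 ≡ 11; y = λ·(11 - 11) - 5 ≡ 8. → (11, 8)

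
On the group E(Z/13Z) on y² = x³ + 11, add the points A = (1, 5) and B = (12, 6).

(1, 5) + (12, 6). λ = (6 - 5)/(12 - 1) ≡ 1/11 mod 13. 11⁻¹ ≡ 6 (mod 13), so λ ≡ 6.
  x = λ² - 1 - 12 = 36 - 13 ≡ 10; y = λ·(1 - 10) - 5 ≡ 6. → (10, 6)

(10, 6)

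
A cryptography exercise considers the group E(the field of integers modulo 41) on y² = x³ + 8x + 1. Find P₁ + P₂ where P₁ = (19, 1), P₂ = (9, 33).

(38, 27)

(19, 1) + (9, 33). λ = (33 - 1)/(9 - 19) ≡ 32/31 mod 41. 31⁻¹ ≡ 4 (mod 41) since 31·4 = 124 ≡ 1, so λ ≡ 5.
  x = λ² - 19 - 9 = 25 - 28 ≡ 38; y = λ·(19 - 38) - 1 ≡ 27. → (38, 27)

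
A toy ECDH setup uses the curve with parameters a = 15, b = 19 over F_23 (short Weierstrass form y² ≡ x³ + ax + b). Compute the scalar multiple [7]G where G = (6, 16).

(1, 9)

Double-and-add on 7 = (111)₂. Start with G = (6, 16) for the leading 1-bit.
double: tangent at (6, 16): λ = (3·6² + 15)/(2·16) ≡ 8/9. 9⁻¹ ≡ 18 (mod 23), so λ ≡ 8·18 ≡ 6.
  x = λ² - 6 - 6 = 36 - 12 ≡ 1; y = λ·(6 - 1) - 16 ≡ 14. → (1, 14)
add G: (1, 14) + (6, 16). λ = (16 - 14)/(6 - 1) ≡ 2/5 mod 23. 5⁻¹ ≡ 14 (mod 23) since 5·14 = 70 ≡ 1, so λ ≡ 5.
  x = λ² - 1 - 6 = 25 - 7 ≡ 18; y = λ·(1 - 18) - 14 ≡ 16. → (18, 16)
double: tangent at (18, 16): λ = (3·18² + 15)/(2·16) ≡ 21/9. 9⁻¹ ≡ 18 (mod 23), so λ ≡ 21·18 ≡ 10.
  x = λ² - 18 - 18 = 100 - 36 ≡ 18; y = λ·(18 - 18) - 16 ≡ 7. → (18, 7)
add G: (18, 7) + (6, 16). λ = (16 - 7)/(6 - 18) ≡ 9/11 mod 23. 11⁻¹ ≡ 21 (mod 23), so λ ≡ 5.
  x = λ² - 18 - 6 = 25 - 24 ≡ 1; y = λ·(18 - 1) - 7 ≡ 9. → (1, 9)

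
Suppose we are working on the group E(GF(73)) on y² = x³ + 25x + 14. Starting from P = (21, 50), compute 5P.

(4, 55)

Repeated addition: build up to 5P.
2P: tangent at (21, 50): λ = (3·21² + 25)/(2·50) ≡ 34/27. 27⁻¹ ≡ 46 (mod 73), so λ ≡ 34·46 ≡ 31.
  x = λ² - 21 - 21 = 961 - 42 ≡ 43; y = λ·(21 - 43) - 50 ≡ 71. → (43, 71)
3P: (43, 71) + (21, 50). λ = (50 - 71)/(21 - 43) ≡ 52/51 mod 73. 51⁻¹ ≡ 63 (mod 73), so λ ≡ 64.
  x = λ² - 43 - 21 = 4096 - 64 ≡ 17; y = λ·(43 - 17) - 71 ≡ 60. → (17, 60)
4P: (17, 60) + (21, 50). λ = (50 - 60)/(21 - 17) ≡ 63/4 mod 73. 4⁻¹ ≡ 55 (mod 73) since 4·55 = 220 ≡ 1, so λ ≡ 34.
  x = λ² - 17 - 21 = 1156 - 38 ≡ 23; y = λ·(17 - 23) - 60 ≡ 28. → (23, 28)
5P: (23, 28) + (21, 50). λ = (50 - 28)/(21 - 23) ≡ 22/71 mod 73. 71⁻¹ ≡ 36 (mod 73) since 71·36 = 2556 ≡ 1, so λ ≡ 62.
  x = λ² - 23 - 21 = 3844 - 44 ≡ 4; y = λ·(23 - 4) - 28 ≡ 55. → (4, 55)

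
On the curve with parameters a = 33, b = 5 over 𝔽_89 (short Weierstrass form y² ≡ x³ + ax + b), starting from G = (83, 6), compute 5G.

(46, 43)

Repeated addition: build up to 5G.
2G: tangent at (83, 6): λ = (3·83² + 33)/(2·6) ≡ 52/12. 12⁻¹ ≡ 52 (mod 89), so λ ≡ 52·52 ≡ 34.
  x = λ² - 83 - 83 = 1156 - 166 ≡ 11; y = λ·(83 - 11) - 6 ≡ 39. → (11, 39)
3G: (11, 39) + (83, 6). λ = (6 - 39)/(83 - 11) ≡ 56/72 mod 89. 72⁻¹ ≡ 68 (mod 89), so λ ≡ 70.
  x = λ² - 11 - 83 = 4900 - 94 ≡ 0; y = λ·(11 - 0) - 39 ≡ 19. → (0, 19)
4G: (0, 19) + (83, 6). λ = (6 - 19)/(83 - 0) ≡ 76/83 mod 89. 83⁻¹ ≡ 74 (mod 89), so λ ≡ 17.
  x = λ² - 0 - 83 = 289 - 83 ≡ 28; y = λ·(0 - 28) - 19 ≡ 39. → (28, 39)
5G: (28, 39) + (83, 6). λ = (6 - 39)/(83 - 28) ≡ 56/55 mod 89. 55⁻¹ ≡ 34 (mod 89) since 55·34 = 1870 ≡ 1, so λ ≡ 35.
  x = λ² - 28 - 83 = 1225 - 111 ≡ 46; y = λ·(28 - 46) - 39 ≡ 43. → (46, 43)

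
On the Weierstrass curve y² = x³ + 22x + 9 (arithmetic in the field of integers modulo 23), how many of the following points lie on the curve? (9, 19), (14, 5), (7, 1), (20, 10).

3

(9, 19): 19² ≡ 16, rhs ≡ 16 → on.
(14, 5): 5² ≡ 2, rhs ≡ 2 → on.
(7, 1): 1² ≡ 1, rhs ≡ 0 → off.
(20, 10): 10² ≡ 8, rhs ≡ 8 → on.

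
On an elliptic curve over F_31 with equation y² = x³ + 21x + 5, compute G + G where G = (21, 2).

(14, 25)

tangent at (21, 2): λ = (3·21² + 21)/(2·2) ≡ 11/4. 4⁻¹ ≡ 8 (mod 31), so λ ≡ 11·8 ≡ 26.
  x = λ² - 21 - 21 = 676 - 42 ≡ 14; y = λ·(21 - 14) - 2 ≡ 25. → (14, 25)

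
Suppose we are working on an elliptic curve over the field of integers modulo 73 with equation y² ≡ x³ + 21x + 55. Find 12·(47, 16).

Write G = (47, 16).
Repeated addition: build up to 12G.
2G: tangent at (47, 16): λ = (3·47² + 21)/(2·16) ≡ 5/32. 32⁻¹ ≡ 16 (mod 73) since 32·16 = 512 ≡ 1, so λ ≡ 5·16 ≡ 7.
  x = λ² - 47 - 47 = 49 - 94 ≡ 28; y = λ·(47 - 28) - 16 ≡ 44. → (28, 44)
3G: (28, 44) + (47, 16). λ = (16 - 44)/(47 - 28) ≡ 45/19 mod 73. 19⁻¹ ≡ 50 (mod 73), so λ ≡ 60.
  x = λ² - 28 - 47 = 3600 - 75 ≡ 21; y = λ·(28 - 21) - 44 ≡ 11. → (21, 11)
4G: (21, 11) + (47, 16). λ = (16 - 11)/(47 - 21) ≡ 5/26 mod 73. 26⁻¹ ≡ 59 (mod 73), so λ ≡ 3.
  x = λ² - 21 - 47 = 9 - 68 ≡ 14; y = λ·(21 - 14) - 11 ≡ 10. → (14, 10)
5G: (14, 10) + (47, 16). λ = (16 - 10)/(47 - 14) ≡ 6/33 mod 73. 33⁻¹ ≡ 31 (mod 73), so λ ≡ 40.
  x = λ² - 14 - 47 = 1600 - 61 ≡ 6; y = λ·(14 - 6) - 10 ≡ 18. → (6, 18)
6G: (6, 18) + (47, 16). λ = (16 - 18)/(47 - 6) ≡ 71/41 mod 73. 41⁻¹ ≡ 57 (mod 73) since 41·57 = 2337 ≡ 1, so λ ≡ 32.
  x = λ² - 6 - 47 = 1024 - 53 ≡ 22; y = λ·(6 - 22) - 18 ≡ 54. → (22, 54)
7G: (22, 54) + (47, 16). λ = (16 - 54)/(47 - 22) ≡ 35/25 mod 73. 25⁻¹ ≡ 38 (mod 73), so λ ≡ 16.
  x = λ² - 22 - 47 = 256 - 69 ≡ 41; y = λ·(22 - 41) - 54 ≡ 7. → (41, 7)
8G: (41, 7) + (47, 16). λ = (16 - 7)/(47 - 41) ≡ 9/6 mod 73. 6⁻¹ ≡ 61 (mod 73), so λ ≡ 38.
  x = λ² - 41 - 47 = 1444 - 88 ≡ 42; y = λ·(41 - 42) - 7 ≡ 28. → (42, 28)
9G: (42, 28) + (47, 16). λ = (16 - 28)/(47 - 42) ≡ 61/5 mod 73. 5⁻¹ ≡ 44 (mod 73), so λ ≡ 56.
  x = λ² - 42 - 47 = 3136 - 89 ≡ 54; y = λ·(42 - 54) - 28 ≡ 30. → (54, 30)
10G: (54, 30) + (47, 16). λ = (16 - 30)/(47 - 54) ≡ 59/66 mod 73. 66⁻¹ ≡ 52 (mod 73) since 66·52 = 3432 ≡ 1, so λ ≡ 2.
  x = λ² - 54 - 47 = 4 - 101 ≡ 49; y = λ·(54 - 49) - 30 ≡ 53. → (49, 53)
11G: (49, 53) + (47, 16). λ = (16 - 53)/(47 - 49) ≡ 36/71 mod 73. 71⁻¹ ≡ 36 (mod 73), so λ ≡ 55.
  x = λ² - 49 - 47 = 3025 - 96 ≡ 9; y = λ·(49 - 9) - 53 ≡ 30. → (9, 30)
12G: (9, 30) + (47, 16). λ = (16 - 30)/(47 - 9) ≡ 59/38 mod 73. 38⁻¹ ≡ 25 (mod 73), so λ ≡ 15.
  x = λ² - 9 - 47 = 225 - 56 ≡ 23; y = λ·(9 - 23) - 30 ≡ 52. → (23, 52)

(23, 52)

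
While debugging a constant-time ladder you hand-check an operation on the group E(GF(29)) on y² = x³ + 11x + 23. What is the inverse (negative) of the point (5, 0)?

(5, 0)

-(5, 0) = (5, -0 mod 29) = (5, 0).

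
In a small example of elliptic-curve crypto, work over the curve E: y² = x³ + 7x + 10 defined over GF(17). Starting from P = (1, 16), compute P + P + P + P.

(4, 0)

Repeated addition: build up to 4P.
2P: tangent at (1, 16): λ = (3·1² + 7)/(2·16) ≡ 10/15. 15⁻¹ ≡ 8 (mod 17), so λ ≡ 10·8 ≡ 12.
  x = λ² - 1 - 1 = 144 - 2 ≡ 6; y = λ·(1 - 6) - 16 ≡ 9. → (6, 9)
3P: (6, 9) + (1, 16). λ = (16 - 9)/(1 - 6) ≡ 7/12 mod 17. 12⁻¹ ≡ 10 (mod 17), so λ ≡ 2.
  x = λ² - 6 - 1 = 4 - 7 ≡ 14; y = λ·(6 - 14) - 9 ≡ 9. → (14, 9)
4P: (14, 9) + (1, 16). λ = (16 - 9)/(1 - 14) ≡ 7/4 mod 17. 4⁻¹ ≡ 13 (mod 17) since 4·13 = 52 ≡ 1, so λ ≡ 6.
  x = λ² - 14 - 1 = 36 - 15 ≡ 4; y = λ·(14 - 4) - 9 ≡ 0. → (4, 0)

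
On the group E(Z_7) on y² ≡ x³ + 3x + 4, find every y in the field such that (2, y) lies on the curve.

x³ + 3x + 4 = 18 ≡ 4 (mod 7).
Square roots of 4 mod 7: 2 and 5 (since 2² = 4 ≡ 4).

2, 5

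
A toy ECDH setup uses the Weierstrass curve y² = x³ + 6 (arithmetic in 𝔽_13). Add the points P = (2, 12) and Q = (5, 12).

(2, 12) + (5, 12). λ = (12 - 12)/(5 - 2) ≡ 0/3 mod 13. 3⁻¹ ≡ 9 (mod 13) since 3·9 = 27 ≡ 1, so λ ≡ 0.
  x = λ² - 2 - 5 = 0 - 7 ≡ 6; y = λ·(2 - 6) - 12 ≡ 1. → (6, 1)

(6, 1)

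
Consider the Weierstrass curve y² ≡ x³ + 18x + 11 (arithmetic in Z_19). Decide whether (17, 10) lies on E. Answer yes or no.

yes

y² = 10² ≡ 5; x³ + 18x + 11 = 5230 ≡ 5 (mod 19). 5 = 5.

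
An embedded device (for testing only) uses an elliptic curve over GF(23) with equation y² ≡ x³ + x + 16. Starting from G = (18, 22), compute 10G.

Double-and-add on 10 = (1010)₂. Start with G = (18, 22) for the leading 1-bit.
double: tangent at (18, 22): λ = (3·18² + 1)/(2·22) ≡ 7/21. 21⁻¹ ≡ 11 (mod 23), so λ ≡ 7·11 ≡ 8.
  x = λ² - 18 - 18 = 64 - 36 ≡ 5; y = λ·(18 - 5) - 22 ≡ 13. → (5, 13)
double: tangent at (5, 13): λ = (3·5² + 1)/(2·13) ≡ 7/3. 3⁻¹ ≡ 8 (mod 23), so λ ≡ 7·8 ≡ 10.
  x = λ² - 5 - 5 = 100 - 10 ≡ 21; y = λ·(5 - 21) - 13 ≡ 11. → (21, 11)
add G: (21, 11) + (18, 22). λ = (22 - 11)/(18 - 21) ≡ 11/20 mod 23. 20⁻¹ ≡ 15 (mod 23) since 20·15 = 300 ≡ 1, so λ ≡ 4.
  x = λ² - 21 - 18 = 16 - 39 ≡ 0; y = λ·(21 - 0) - 11 ≡ 4. → (0, 4)
double: tangent at (0, 4): λ = (3·0² + 1)/(2·4) ≡ 1/8. 8⁻¹ ≡ 3 (mod 23) since 8·3 = 24 ≡ 1, so λ ≡ 1·3 ≡ 3.
  x = λ² - 0 - 0 = 9 - 0 ≡ 9; y = λ·(0 - 9) - 4 ≡ 15. → (9, 15)

(9, 15)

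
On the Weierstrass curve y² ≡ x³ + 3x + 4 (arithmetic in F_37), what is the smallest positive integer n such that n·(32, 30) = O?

7

2P: tangent at (32, 30): λ = (3·32² + 3)/(2·30) ≡ 4/23. 23⁻¹ ≡ 29 (mod 37) since 23·29 = 667 ≡ 1, so λ ≡ 4·29 ≡ 5.
  x = λ² - 32 - 32 = 25 - 64 ≡ 35; y = λ·(32 - 35) - 30 ≡ 29. → (35, 29)
3P: (35, 29) + (32, 30). λ = (30 - 29)/(32 - 35) ≡ 1/34 mod 37. 34⁻¹ ≡ 12 (mod 37), so λ ≡ 12.
  x = λ² - 35 - 32 = 144 - 67 ≡ 3; y = λ·(35 - 3) - 29 ≡ 22. → (3, 22)
4P: (3, 22) + (32, 30). λ = (30 - 22)/(32 - 3) ≡ 8/29 mod 37. 29⁻¹ ≡ 23 (mod 37), so λ ≡ 36.
  x = λ² - 3 - 32 = 1296 - 35 ≡ 3; y = λ·(3 - 3) - 22 ≡ 15. → (3, 15)
5P: (3, 15) + (32, 30). λ = (30 - 15)/(32 - 3) ≡ 15/29 mod 37. 29⁻¹ ≡ 23 (mod 37), so λ ≡ 12.
  x = λ² - 3 - 32 = 144 - 35 ≡ 35; y = λ·(3 - 35) - 15 ≡ 8. → (35, 8)
6P: (35, 8) + (32, 30). λ = (30 - 8)/(32 - 35) ≡ 22/34 mod 37. 34⁻¹ ≡ 12 (mod 37), so λ ≡ 5.
  x = λ² - 35 - 32 = 25 - 67 ≡ 32; y = λ·(35 - 32) - 8 ≡ 7. → (32, 7)
7P: (32, 7) + (32, 30): same x and y₁ ≡ -y₂, so the sum is O.
7P = O, so the order is 7.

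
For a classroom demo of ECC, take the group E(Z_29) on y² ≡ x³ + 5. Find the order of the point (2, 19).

5

2P: tangent at (2, 19): λ = (3·2² + 0)/(2·19) ≡ 12/9. 9⁻¹ ≡ 13 (mod 29) since 9·13 = 117 ≡ 1, so λ ≡ 12·13 ≡ 11.
  x = λ² - 2 - 2 = 121 - 4 ≡ 1; y = λ·(2 - 1) - 19 ≡ 21. → (1, 21)
3P: (1, 21) + (2, 19). λ = (19 - 21)/(2 - 1) ≡ 27/1 mod 29. 1⁻¹ ≡ 1 (mod 29), so λ ≡ 27.
  x = λ² - 1 - 2 = 729 - 3 ≡ 1; y = λ·(1 - 1) - 21 ≡ 8. → (1, 8)
4P: (1, 8) + (2, 19). λ = (19 - 8)/(2 - 1) ≡ 11/1 mod 29. 1⁻¹ ≡ 1 (mod 29), so λ ≡ 11.
  x = λ² - 1 - 2 = 121 - 3 ≡ 2; y = λ·(1 - 2) - 8 ≡ 10. → (2, 10)
5P: (2, 10) + (2, 19): same x and y₁ ≡ -y₂, so the sum is O.
5P = O, so the order is 5.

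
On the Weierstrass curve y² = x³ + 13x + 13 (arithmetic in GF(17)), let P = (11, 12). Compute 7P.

Repeated addition: build up to 7P.
2P: tangent at (11, 12): λ = (3·11² + 13)/(2·12) ≡ 2/7. 7⁻¹ ≡ 5 (mod 17) since 7·5 = 35 ≡ 1, so λ ≡ 2·5 ≡ 10.
  x = λ² - 11 - 11 = 100 - 22 ≡ 10; y = λ·(11 - 10) - 12 ≡ 15. → (10, 15)
3P: (10, 15) + (11, 12). λ = (12 - 15)/(11 - 10) ≡ 14/1 mod 17. 1⁻¹ ≡ 1 (mod 17), so λ ≡ 14.
  x = λ² - 10 - 11 = 196 - 21 ≡ 5; y = λ·(10 - 5) - 15 ≡ 4. → (5, 4)
4P: (5, 4) + (11, 12). λ = (12 - 4)/(11 - 5) ≡ 8/6 mod 17. 6⁻¹ ≡ 3 (mod 17), so λ ≡ 7.
  x = λ² - 5 - 11 = 49 - 16 ≡ 16; y = λ·(5 - 16) - 4 ≡ 4. → (16, 4)
5P: (16, 4) + (11, 12). λ = (12 - 4)/(11 - 16) ≡ 8/12 mod 17. 12⁻¹ ≡ 10 (mod 17) since 12·10 = 120 ≡ 1, so λ ≡ 12.
  x = λ² - 16 - 11 = 144 - 27 ≡ 15; y = λ·(16 - 15) - 4 ≡ 8. → (15, 8)
6P: (15, 8) + (11, 12). λ = (12 - 8)/(11 - 15) ≡ 4/13 mod 17. 13⁻¹ ≡ 4 (mod 17), so λ ≡ 16.
  x = λ² - 15 - 11 = 256 - 26 ≡ 9; y = λ·(15 - 9) - 8 ≡ 3. → (9, 3)
7P: (9, 3) + (11, 12). λ = (12 - 3)/(11 - 9) ≡ 9/2 mod 17. 2⁻¹ ≡ 9 (mod 17), so λ ≡ 13.
  x = λ² - 9 - 11 = 169 - 20 ≡ 13; y = λ·(9 - 13) - 3 ≡ 13. → (13, 13)

(13, 13)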